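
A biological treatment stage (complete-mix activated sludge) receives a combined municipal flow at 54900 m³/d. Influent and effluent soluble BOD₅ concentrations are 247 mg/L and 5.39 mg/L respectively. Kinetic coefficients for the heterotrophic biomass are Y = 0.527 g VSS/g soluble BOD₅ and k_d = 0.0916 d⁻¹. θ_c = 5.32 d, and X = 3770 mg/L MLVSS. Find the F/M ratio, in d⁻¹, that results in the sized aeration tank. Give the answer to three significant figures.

F/M ≈ 0.542 d⁻¹

Steady-state biomass mass balance: V·X·(1 + k_d·θ_c) = Y·Q·(S₀ − S)·θ_c, so V = 0.527 × 54900 × (247 − 5.39) × 5.32 / [3770 × (1 + 0.0916 × 5.32)] = 3.72×10^7 / 5607 = 6632 m³.
F/M = Q·S₀ / (V·X) = 54900 × 247 / (6632 × 3770) = 0.5423 g soluble BOD₅·(g VSS·d)⁻¹.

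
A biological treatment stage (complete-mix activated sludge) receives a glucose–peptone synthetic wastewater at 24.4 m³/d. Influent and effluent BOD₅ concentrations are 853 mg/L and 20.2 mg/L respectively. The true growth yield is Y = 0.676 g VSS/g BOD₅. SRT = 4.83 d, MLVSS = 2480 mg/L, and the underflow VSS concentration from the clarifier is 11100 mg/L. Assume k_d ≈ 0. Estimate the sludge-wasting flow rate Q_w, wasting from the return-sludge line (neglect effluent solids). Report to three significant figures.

Q_w ≈ 1.24 m³/d

V·X = Y·Q·ΔS·θ_c gives V = 0.676 × 24.4 × (853 − 20.2) × 4.83 / 2480 = 26.75 m³.
Wasting from the return line (neglecting effluent solids): Q_w = V·X / (θ_c·X_r) = 26.75 × 2480 / (4.83 × 11100) = 1.238 m³/d.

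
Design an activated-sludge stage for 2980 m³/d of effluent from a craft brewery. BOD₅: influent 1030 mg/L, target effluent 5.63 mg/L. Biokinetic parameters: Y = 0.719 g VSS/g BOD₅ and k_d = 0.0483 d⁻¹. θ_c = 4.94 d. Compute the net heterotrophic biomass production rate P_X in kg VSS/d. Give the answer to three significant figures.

P_X ≈ 1770 kg VSS/d

Observed yield with endogenous decay: Y_obs = Y / (1 + k_d·θ_c) = 0.719 / (1 + 0.0483 × 4.94) = 0.719 / 1.239 = 0.5805 g VSS/g BOD₅.
Substrate removed = Q·(S₀ − S) = 2980 m³/d × (1030 − 5.63) g/m³ = 3.05×10^6 g/d = 3053 kg/d.
P_X = Y_obs · Q(S₀ − S) = 0.5805 × 3053 = 1772 kg VSS/d.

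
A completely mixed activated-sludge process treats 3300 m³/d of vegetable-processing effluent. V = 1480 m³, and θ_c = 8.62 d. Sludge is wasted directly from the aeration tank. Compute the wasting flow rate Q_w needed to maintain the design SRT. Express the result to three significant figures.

For wasting at MLVSS concentration, Q_w = V/θ_c = 1480/8.62 = 171.7 m³/d.

Q_w ≈ 172 m³/d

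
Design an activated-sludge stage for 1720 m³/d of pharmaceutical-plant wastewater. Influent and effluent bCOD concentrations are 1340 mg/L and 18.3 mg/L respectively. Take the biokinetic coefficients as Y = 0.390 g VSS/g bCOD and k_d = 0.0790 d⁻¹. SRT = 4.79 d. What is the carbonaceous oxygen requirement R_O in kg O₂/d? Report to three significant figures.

R_O ≈ 1360 kg O₂/d

Y_obs = Y / (1 + k_d θ_c) = 0.390 / (1 + 0.0790 × 4.79) = 0.390 / 1.378 = 0.2829.
ΔS = 1340 − 18.3 = 1322 mg/L, so the substrate removal rate is 1720 × 1322/1000 = 2273 kg bCOD/d.
Biomass synthesised: P_X = Y_obs × 2273 = 643.2 kg VSS/d.
R_O = Q·ΔS − 1.42 P_X = 2273 − 913.3 = 1360 kg O₂/d.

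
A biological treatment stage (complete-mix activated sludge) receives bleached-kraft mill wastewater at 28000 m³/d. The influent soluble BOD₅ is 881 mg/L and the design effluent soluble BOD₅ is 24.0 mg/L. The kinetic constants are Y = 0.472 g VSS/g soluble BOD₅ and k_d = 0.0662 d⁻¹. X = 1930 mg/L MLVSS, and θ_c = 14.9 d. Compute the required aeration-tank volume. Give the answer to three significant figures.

V ≈ 44000 m³

From the SRT design equation V = Y Q (S₀−S) θ_c / [X (1 + k_d θ_c)] = 0.472 × 28000 × (881 − 24.0) × 14.9 / [1930 × (1 + 0.0662 × 14.9)] = 1.69×10^8 / 3834 = 44020 m³.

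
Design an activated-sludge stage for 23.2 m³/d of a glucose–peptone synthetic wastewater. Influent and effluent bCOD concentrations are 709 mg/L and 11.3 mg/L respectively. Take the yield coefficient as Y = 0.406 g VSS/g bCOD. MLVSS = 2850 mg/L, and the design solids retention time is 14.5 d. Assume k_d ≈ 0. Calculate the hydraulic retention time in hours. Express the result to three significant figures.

Biomass mass balance (decay neglected): V·X = Y·Q·(S₀ − S)·θ_c, so V = 0.406 × 23.2 × (709 − 11.3) × 14.5 / 2850 = 33.44 m³.
τ = V/Q = 33.44/23.2 = 1.441 d, or 34.59 h.

τ ≈ 34.6 h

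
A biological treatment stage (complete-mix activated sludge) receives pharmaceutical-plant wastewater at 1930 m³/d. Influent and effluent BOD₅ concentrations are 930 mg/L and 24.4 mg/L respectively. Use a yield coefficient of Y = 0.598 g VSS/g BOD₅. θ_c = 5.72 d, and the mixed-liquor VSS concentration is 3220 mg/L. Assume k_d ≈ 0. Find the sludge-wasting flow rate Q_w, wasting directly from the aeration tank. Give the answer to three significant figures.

Q_w ≈ 325 m³/d

With k_d = 0 the design equation reduces to V = Y Q (S₀−S) θ_c / X = 0.598 × 1930 × (930 − 24.4) × 5.72 / 3220 = 1857 m³.
With mixed-liquor wasting, θ_c = V/Q_w, so Q_w = V/θ_c = 1857/5.72 = 324.6 m³/d.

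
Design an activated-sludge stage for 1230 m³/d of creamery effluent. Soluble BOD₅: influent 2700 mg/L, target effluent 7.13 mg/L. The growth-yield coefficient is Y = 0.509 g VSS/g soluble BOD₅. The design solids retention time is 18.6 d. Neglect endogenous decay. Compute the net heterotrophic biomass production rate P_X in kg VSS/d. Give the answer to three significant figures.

Since k_d ≈ 0, Y_obs = Y = 0.509 g VSS/g soluble BOD₅.
Substrate removed = Q·(S₀ − S) = 1230 m³/d × (2700 − 7.13) g/m³ = 3.31×10^6 g/d = 3312 kg/d.
P_X = Y_obs · Q(S₀ − S) = 0.5090 × 3312 = 1686 kg VSS/d.

P_X ≈ 1690 kg VSS/d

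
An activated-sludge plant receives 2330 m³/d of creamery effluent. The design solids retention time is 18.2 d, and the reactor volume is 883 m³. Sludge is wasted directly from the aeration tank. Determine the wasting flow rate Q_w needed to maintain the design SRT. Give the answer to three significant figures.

Q_w ≈ 48.5 m³/d

With mixed-liquor wasting, θ_c = V/Q_w, so Q_w = V/θ_c = 883.0/18.2 = 48.52 m³/d.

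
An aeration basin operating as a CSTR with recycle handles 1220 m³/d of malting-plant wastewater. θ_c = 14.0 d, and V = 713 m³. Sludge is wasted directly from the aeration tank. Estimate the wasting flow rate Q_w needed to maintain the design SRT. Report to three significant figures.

Wasting from the aeration tank: Q_w = V / θ_c = 713.0 / 14.0 = 50.93 m³/d.

Q_w ≈ 50.9 m³/d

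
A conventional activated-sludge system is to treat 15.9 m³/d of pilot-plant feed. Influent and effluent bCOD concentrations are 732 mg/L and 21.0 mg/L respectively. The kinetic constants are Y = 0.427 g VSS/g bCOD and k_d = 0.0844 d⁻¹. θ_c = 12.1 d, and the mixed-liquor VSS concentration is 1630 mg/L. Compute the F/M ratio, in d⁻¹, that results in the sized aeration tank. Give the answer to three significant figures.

F/M ≈ 0.403 d⁻¹

From the SRT design equation V = Y Q (S₀−S) θ_c / [X (1 + k_d θ_c)] = 0.427 × 15.9 × (732 − 21.0) × 12.1 / [1630 × (1 + 0.0844 × 12.1)] = 5.84×10^4 / 3295 = 17.73 m³.
Food-to-microorganism ratio F/M = Q S₀ / (V X) = 15.9 × 732 / (17.73 × 1630) = 0.4028 d⁻¹.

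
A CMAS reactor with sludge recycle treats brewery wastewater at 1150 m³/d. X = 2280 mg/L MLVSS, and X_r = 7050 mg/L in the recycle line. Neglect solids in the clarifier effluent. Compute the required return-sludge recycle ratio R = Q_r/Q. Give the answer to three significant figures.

R ≈ 0.478

Solids balance on the clarifier gives (1+R)X = R·X_r, so R = X/(X_r − X) = 2280 / (7050 − 2280) = 0.4780.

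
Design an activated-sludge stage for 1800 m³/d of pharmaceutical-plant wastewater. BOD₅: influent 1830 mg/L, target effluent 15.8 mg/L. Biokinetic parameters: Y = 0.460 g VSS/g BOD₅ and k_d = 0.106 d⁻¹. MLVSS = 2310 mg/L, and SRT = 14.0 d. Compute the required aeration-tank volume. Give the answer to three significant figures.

V ≈ 3670 m³

From the SRT design equation V = Y Q (S₀−S) θ_c / [X (1 + k_d θ_c)] = 0.460 × 1800 × (1830 − 15.8) × 14.0 / [2310 × (1 + 0.106 × 14.0)] = 2.1×10^7 / 5738 = 3665 m³.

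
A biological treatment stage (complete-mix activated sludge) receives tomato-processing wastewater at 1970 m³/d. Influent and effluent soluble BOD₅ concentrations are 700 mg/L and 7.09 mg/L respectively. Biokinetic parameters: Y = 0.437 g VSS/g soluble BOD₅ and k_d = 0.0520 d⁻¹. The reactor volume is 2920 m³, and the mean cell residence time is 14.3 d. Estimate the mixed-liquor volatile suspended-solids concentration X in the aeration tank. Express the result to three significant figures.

X ≈ 1680 mg/L

From V·X·(1 + k_d·θ_c) = Y·Q·(S₀ − S)·θ_c: X = 0.437 × 1970 × (700 − 7.09) × 14.3 / [2920 × (1 + 0.0520 × 14.3)] = 1675 mg/L.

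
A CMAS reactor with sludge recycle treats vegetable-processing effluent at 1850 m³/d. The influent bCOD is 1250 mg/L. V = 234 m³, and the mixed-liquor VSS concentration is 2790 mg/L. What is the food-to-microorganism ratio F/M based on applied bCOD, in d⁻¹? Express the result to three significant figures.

F/M = applied load / biomass = Q·S₀/(V·X) = 1850 × 1250 / (234.0 × 2790) = 3.542 d⁻¹.

F/M ≈ 3.54 d⁻¹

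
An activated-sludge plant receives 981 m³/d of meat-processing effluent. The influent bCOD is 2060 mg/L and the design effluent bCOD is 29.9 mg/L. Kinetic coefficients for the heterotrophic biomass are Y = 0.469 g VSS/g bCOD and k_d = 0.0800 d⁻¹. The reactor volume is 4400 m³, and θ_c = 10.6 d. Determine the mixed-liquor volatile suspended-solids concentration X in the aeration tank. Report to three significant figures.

X ≈ 1220 mg/L

Solving the biomass balance for X: X = Y Q (S₀−S) θ_c / [V (1+k_d θ_c)] = 0.469 × 981 × (2060 − 29.9) × 10.6 / [4400 × (1 + 0.0800 × 10.6)] = 1218 mg/L.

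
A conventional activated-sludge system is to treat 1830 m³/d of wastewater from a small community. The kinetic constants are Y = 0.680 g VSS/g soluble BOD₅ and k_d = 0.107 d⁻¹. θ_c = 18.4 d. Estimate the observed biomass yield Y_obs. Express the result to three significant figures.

Observed yield with endogenous decay: Y_obs = Y / (1 + k_d·θ_c) = 0.680 / (1 + 0.107 × 18.4) = 0.680 / 2.969 = 0.2290 g VSS/g soluble BOD₅.

Y_obs ≈ 0.229 g VSS/g soluble BOD₅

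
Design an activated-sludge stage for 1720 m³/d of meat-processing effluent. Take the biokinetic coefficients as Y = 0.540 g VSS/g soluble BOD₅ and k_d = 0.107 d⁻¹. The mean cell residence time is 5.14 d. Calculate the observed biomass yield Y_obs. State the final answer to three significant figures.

Y_obs = Y / (1 + k_d θ_c) = 0.540 / (1 + 0.107 × 5.14) = 0.540 / 1.550 = 0.3484.

Y_obs ≈ 0.348 g VSS/g soluble BOD₅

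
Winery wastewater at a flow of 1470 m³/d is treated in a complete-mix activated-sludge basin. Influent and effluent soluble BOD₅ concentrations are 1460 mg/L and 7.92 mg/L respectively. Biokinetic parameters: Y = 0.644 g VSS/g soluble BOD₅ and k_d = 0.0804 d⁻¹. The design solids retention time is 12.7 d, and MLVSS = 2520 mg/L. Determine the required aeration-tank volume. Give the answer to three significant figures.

V ≈ 3430 m³

Rearranging the biomass balance for a CMAS with decay, V = Y·Q·ΔS·θ_c / [X·(1+k_d θ_c)] = 0.644 × 1470 × (1460 − 7.92) × 12.7 / [2520 × (1 + 0.0804 × 12.7)] = 1.75×10^7 / 5093 = 3428 m³.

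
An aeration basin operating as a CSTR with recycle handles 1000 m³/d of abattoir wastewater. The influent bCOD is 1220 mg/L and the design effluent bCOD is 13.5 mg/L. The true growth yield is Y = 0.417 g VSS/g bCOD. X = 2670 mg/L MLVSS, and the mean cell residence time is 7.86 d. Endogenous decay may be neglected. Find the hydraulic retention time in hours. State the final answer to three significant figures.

V·X = Y·Q·ΔS·θ_c gives V = 0.417 × 1000 × (1220 − 13.5) × 7.86 / 2670 = 1481 m³.
τ = V/Q = 1481/1000 = 1.481 d, or 35.55 h.

τ ≈ 35.5 h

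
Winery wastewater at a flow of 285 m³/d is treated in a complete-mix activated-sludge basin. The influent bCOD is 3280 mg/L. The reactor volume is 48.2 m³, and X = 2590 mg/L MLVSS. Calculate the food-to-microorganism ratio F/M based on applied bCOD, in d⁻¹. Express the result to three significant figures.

Food-to-microorganism ratio F/M = Q S₀ / (V X) = 285 × 3280 / (48.20 × 2590) = 7.488 d⁻¹.

F/M ≈ 7.49 d⁻¹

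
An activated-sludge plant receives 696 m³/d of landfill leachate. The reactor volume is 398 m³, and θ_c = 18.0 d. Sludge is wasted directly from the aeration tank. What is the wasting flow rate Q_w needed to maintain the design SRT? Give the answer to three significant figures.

For wasting at MLVSS concentration, Q_w = V/θ_c = 398.0/18.0 = 22.11 m³/d.

Q_w ≈ 22.1 m³/d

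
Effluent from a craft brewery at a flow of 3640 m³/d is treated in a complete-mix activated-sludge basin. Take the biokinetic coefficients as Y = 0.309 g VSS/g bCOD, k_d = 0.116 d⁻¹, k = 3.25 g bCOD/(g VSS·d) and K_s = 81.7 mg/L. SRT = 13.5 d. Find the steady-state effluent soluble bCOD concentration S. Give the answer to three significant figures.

S ≈ 19.1 mg/L

Effluent substrate depends only on kinetics and SRT: S = K_s(1 + k_d θ_c) / [θ_c(Yk − k_d) − 1] = 81.7 × (1 + 0.116 × 13.5) / [13.5 × (0.309 × 3.25 − 0.116) − 1] = 209.6 / 10.99 = 19.07 mg/L.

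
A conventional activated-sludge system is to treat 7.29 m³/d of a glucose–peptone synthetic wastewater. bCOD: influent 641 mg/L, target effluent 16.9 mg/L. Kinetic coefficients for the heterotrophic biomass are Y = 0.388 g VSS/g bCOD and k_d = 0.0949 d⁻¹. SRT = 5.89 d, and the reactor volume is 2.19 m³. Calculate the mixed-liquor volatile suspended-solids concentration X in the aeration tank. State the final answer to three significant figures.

X ≈ 3050 mg/L

From V·X·(1 + k_d·θ_c) = Y·Q·(S₀ − S)·θ_c: X = 0.388 × 7.29 × (641 − 16.9) × 5.89 / [2.19 × (1 + 0.0949 × 5.89)] = 3045 mg/L.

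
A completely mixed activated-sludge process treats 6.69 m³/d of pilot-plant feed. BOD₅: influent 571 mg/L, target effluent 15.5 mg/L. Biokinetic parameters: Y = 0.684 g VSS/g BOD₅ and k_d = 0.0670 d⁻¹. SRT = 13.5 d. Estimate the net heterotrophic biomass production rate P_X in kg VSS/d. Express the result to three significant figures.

The observed yield is Y_obs = Y/(1 + k_d·θ_c) = 0.684 / (1 + 0.0670 × 13.5) = 0.684 / 1.905 = 0.3591 g VSS per g BOD₅ removed.
Q·(S₀ − S) = 6.69 × (571 − 15.5) × 10⁻³ = 3.716 kg/d removed.
P_X = Y_obs · Q(S₀ − S) = 0.3591 × 3.716 = 1.335 kg VSS/d.

P_X ≈ 1.33 kg VSS/d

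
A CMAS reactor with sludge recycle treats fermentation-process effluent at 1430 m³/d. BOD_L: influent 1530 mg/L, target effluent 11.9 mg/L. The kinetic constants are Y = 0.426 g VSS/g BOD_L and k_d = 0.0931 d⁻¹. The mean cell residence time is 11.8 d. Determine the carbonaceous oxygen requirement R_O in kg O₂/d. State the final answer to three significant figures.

R_O ≈ 1550 kg O₂/d

Correct the yield for decay: Y_obs = Y/(1 + k_d θ_c) = 0.426 / (1 + 0.0931 × 11.8) = 0.426 / 2.099 = 0.2030.
ΔS = 1530 − 11.9 = 1518 mg/L, so the substrate removal rate is 1430 × 1518/1000 = 2171 kg BOD_L/d.
Net sludge production P_X = 0.2030 × 2171 = 440.7 kg VSS/d.
R_O = Q·ΔS − 1.42 P_X = 2171 − 625.8 = 1545 kg O₂/d.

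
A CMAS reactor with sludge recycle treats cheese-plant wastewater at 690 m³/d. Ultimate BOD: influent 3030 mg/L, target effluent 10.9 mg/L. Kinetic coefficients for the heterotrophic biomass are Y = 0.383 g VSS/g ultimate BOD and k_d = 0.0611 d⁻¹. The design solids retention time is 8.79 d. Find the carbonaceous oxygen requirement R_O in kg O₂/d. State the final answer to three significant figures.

R_O ≈ 1350 kg O₂/d

Observed yield with endogenous decay: Y_obs = Y / (1 + k_d·θ_c) = 0.383 / (1 + 0.0611 × 8.79) = 0.383 / 1.537 = 0.2492 g VSS/g ultimate BOD.
ΔS = 3030 − 10.9 = 3019 mg/L, so the substrate removal rate is 690 × 3019/1000 = 2083 kg ultimate BOD/d.
Biomass synthesised: P_X = Y_obs × 2083 = 519.1 kg VSS/d.
R_O = Q·ΔS − 1.42 P_X = 2083 − 737.1 = 1346 kg O₂/d.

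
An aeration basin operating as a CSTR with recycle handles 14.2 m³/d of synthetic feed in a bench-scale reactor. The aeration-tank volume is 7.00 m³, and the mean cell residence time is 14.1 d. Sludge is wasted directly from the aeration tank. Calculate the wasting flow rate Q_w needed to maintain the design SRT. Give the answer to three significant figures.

Q_w ≈ 0.496 m³/d

Wasting from the aeration tank: Q_w = V / θ_c = 7.000 / 14.1 = 0.4965 m³/d.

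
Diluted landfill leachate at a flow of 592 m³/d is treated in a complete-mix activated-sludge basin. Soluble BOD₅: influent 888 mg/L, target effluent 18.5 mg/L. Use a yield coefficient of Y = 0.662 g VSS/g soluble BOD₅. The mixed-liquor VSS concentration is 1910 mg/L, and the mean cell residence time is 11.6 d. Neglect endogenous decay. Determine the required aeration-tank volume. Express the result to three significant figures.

V ≈ 2070 m³

V·X = Y·Q·ΔS·θ_c gives V = 0.662 × 592 × (888 − 18.5) × 11.6 / 1910 = 2070 m³.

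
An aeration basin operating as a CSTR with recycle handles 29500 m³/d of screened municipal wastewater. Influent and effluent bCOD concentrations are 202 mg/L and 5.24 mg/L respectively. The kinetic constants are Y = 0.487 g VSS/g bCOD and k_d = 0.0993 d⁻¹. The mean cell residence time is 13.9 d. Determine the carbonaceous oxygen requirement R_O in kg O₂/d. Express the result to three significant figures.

R_O ≈ 4120 kg O₂/d

Y_obs = Y / (1 + k_d θ_c) = 0.487 / (1 + 0.0993 × 13.9) = 0.487 / 2.380 = 0.2046.
Mass of bCOD removed per day: Q(S₀ − S) = 29500 × 196.8 g/m³ = 5804 kg/d.
Net sludge production P_X = 0.2046 × 5804 = 1188 kg VSS/d.
R_O = Q·ΔS − 1.42 P_X = 5804 − 1686 = 4118 kg O₂/d.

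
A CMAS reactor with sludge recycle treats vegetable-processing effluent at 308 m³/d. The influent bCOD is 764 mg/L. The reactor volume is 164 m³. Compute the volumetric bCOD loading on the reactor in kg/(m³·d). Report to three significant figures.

Applied bCOD load per unit volume = Q·S₀/V = (308 × 764/1000)/164.0 = 1.435 kg bCOD·m⁻³·d⁻¹.

L_v ≈ 1.43 kg bCOD/(m³·d)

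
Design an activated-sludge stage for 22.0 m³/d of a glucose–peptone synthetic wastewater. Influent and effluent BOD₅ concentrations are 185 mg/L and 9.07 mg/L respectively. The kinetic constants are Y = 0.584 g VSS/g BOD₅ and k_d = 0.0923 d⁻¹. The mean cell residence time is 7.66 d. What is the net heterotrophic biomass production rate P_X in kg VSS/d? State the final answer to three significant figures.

P_X ≈ 1.32 kg VSS/d

The observed yield is Y_obs = Y/(1 + k_d·θ_c) = 0.584 / (1 + 0.0923 × 7.66) = 0.584 / 1.707 = 0.3421 g VSS per g BOD₅ removed.
ΔS = 185 − 9.07 = 175.9 mg/L, so the substrate removal rate is 22.0 × 175.9/1000 = 3.870 kg BOD₅/d.
Net biomass production P_X = Y_obs × Q·(S₀ − S) = 0.3421 × 3.870 = 1.324 kg VSS/d.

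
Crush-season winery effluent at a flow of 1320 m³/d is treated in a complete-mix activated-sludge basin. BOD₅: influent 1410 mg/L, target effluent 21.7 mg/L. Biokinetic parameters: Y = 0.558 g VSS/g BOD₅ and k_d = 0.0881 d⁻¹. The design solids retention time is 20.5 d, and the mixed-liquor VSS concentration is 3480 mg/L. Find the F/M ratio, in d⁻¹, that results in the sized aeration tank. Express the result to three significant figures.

From the SRT design equation V = Y Q (S₀−S) θ_c / [X (1 + k_d θ_c)] = 0.558 × 1320 × (1410 − 21.7) × 20.5 / [3480 × (1 + 0.0881 × 20.5)] = 2.1×10^7 / 9765 = 2147 m³.
F/M = applied load / biomass = Q·S₀/(V·X) = 1320 × 1410 / (2147 × 3480) = 0.2491 d⁻¹.

F/M ≈ 0.249 d⁻¹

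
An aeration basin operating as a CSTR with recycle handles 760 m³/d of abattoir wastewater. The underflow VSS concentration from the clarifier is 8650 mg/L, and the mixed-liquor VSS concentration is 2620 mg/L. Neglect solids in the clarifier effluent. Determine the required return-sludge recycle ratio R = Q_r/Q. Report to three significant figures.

R ≈ 0.434

Mass balance around the secondary clarifier (neglecting effluent solids): R = X / (X_r − X) = 2620 / (8650 − 2620) = 0.4345.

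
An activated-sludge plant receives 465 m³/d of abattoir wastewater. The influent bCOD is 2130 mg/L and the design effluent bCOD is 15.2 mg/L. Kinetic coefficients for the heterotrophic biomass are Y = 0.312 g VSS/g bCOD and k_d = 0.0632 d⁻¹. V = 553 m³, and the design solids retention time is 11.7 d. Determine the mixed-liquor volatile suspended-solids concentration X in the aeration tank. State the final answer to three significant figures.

X ≈ 3730 mg/L

Solving the biomass balance for X: X = Y Q (S₀−S) θ_c / [V (1+k_d θ_c)] = 0.312 × 465 × (2130 − 15.2) × 11.7 / [553 × (1 + 0.0632 × 11.7)] = 3732 mg/L.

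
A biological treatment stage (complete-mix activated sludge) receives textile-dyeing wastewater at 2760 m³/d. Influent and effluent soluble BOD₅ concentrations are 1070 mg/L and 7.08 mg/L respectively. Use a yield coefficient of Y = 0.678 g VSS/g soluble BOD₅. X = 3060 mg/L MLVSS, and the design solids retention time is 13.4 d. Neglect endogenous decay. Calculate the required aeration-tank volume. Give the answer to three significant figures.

With k_d = 0 the design equation reduces to V = Y Q (S₀−S) θ_c / X = 0.678 × 2760 × (1070 − 7.08) × 13.4 / 3060 = 8710 m³.

V ≈ 8710 m³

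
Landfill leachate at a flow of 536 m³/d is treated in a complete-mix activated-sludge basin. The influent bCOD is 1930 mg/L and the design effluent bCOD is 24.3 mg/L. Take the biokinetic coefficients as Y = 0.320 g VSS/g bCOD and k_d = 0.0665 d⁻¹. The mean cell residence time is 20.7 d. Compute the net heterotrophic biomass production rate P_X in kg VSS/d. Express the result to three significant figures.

P_X ≈ 138 kg VSS/d

The observed yield is Y_obs = Y/(1 + k_d·θ_c) = 0.320 / (1 + 0.0665 × 20.7) = 0.320 / 2.377 = 0.1346 g VSS per g bCOD removed.
Substrate removed = Q·(S₀ − S) = 536 m³/d × (1930 − 24.3) g/m³ = 1.02×10^6 g/d = 1021 kg/d.
Biomass produced: P_X = Y_obs·Q·ΔS = 0.1346 × 1021 ≈ 137.5 kg VSS/d.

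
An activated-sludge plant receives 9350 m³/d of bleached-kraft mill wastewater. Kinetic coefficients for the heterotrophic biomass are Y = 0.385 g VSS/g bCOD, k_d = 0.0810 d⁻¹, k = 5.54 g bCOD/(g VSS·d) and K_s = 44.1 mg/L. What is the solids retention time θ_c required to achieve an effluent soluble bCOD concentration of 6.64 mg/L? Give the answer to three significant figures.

θ_c ≈ 5.05 d

From 1/θ_c = Y·k·S/(K_s + S) − k_d: Y·k·S/(K_s+S) = 0.385 × 5.54 × 6.64 / (44.1 + 6.64) = 0.2791 d⁻¹.
θ_c = 1/(μ − k_d) = 1/(0.2791 − 0.0810) = 1/0.1981 = 5.047 d.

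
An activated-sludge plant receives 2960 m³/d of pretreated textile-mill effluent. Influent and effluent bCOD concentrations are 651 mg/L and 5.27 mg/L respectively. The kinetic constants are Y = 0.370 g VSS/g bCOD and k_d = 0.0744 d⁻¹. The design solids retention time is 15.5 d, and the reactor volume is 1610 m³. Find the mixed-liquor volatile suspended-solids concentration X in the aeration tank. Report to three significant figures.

X ≈ 3160 mg/L

From V·X·(1 + k_d·θ_c) = Y·Q·(S₀ − S)·θ_c: X = 0.370 × 2960 × (651 − 5.27) × 15.5 / [1610 × (1 + 0.0744 × 15.5)] = 3162 mg/L.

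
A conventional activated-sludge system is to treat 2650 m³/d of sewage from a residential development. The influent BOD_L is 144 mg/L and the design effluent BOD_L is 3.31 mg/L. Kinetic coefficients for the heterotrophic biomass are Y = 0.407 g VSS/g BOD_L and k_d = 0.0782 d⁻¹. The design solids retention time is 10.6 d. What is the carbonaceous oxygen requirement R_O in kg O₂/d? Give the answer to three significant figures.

The observed yield is Y_obs = Y/(1 + k_d·θ_c) = 0.407 / (1 + 0.0782 × 10.6) = 0.407 / 1.829 = 0.2225 g VSS per g BOD_L removed.
Q·(S₀ − S) = 2650 × (144 − 3.31) × 10⁻³ = 372.8 kg/d removed.
P_X = Y_obs·Q·(S₀ − S) = 0.2225 × 372.8 = 82.97 kg VSS/d.
R_O = Q·ΔS − 1.42 P_X = 372.8 − 117.8 = 255.0 kg O₂/d.

R_O ≈ 255 kg O₂/d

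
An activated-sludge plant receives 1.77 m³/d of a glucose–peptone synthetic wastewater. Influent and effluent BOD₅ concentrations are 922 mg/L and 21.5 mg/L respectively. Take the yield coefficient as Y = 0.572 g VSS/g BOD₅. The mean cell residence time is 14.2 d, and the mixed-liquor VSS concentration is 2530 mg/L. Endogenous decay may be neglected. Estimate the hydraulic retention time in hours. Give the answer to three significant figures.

V·X = Y·Q·ΔS·θ_c gives V = 0.572 × 1.77 × (922 − 21.5) × 14.2 / 2530 = 5.117 m³.
τ = V/Q = 5.117/1.77 = 2.891 d, or 69.38 h.

τ ≈ 69.4 h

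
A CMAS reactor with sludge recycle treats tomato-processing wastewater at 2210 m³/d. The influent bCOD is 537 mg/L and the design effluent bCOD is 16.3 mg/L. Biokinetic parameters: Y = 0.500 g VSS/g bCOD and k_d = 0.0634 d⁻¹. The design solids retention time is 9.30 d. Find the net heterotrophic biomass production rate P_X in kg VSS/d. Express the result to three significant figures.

Observed yield with endogenous decay: Y_obs = Y / (1 + k_d·θ_c) = 0.500 / (1 + 0.0634 × 9.30) = 0.500 / 1.590 = 0.3145 g VSS/g bCOD.
Substrate removed = Q·(S₀ − S) = 2210 m³/d × (537 − 16.3) g/m³ = 1.15×10^6 g/d = 1151 kg/d.
So the net sludge growth is P_X = 0.3145 × 1151 = 362.0 kg VSS/d.

P_X ≈ 362 kg VSS/d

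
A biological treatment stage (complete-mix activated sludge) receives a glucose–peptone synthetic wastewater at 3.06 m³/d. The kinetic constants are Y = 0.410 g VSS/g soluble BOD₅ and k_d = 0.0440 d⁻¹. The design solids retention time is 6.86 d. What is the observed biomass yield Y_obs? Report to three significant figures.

Y_obs ≈ 0.315 g VSS/g soluble BOD₅

Y_obs = Y / (1 + k_d θ_c) = 0.410 / (1 + 0.0440 × 6.86) = 0.410 / 1.302 = 0.3149.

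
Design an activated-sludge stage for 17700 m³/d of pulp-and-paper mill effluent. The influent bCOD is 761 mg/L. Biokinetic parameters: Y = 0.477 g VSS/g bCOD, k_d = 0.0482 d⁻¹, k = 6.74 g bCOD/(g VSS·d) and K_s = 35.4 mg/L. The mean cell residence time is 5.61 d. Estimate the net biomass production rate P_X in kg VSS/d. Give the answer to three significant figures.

From the Monod/SRT balance for a CMAS, S = K_s·(1+k_d θ_c)/[θ_c·(Y k − k_d) − 1] = 35.4 × (1 + 0.0482 × 5.61) / [5.61 × (0.477 × 6.74 − 0.0482) − 1] = 44.97 / 16.77 = 2.682 mg/L.
Y_obs = Y / (1 + k_d θ_c) = 0.477 / (1 + 0.0482 × 5.61) = 0.477 / 1.270 = 0.3755.
Substrate removed = Q·(S₀ − S) = 17700 m³/d × (761 − 2.68) g/m³ = 1.34×10^7 g/d = 13422 kg/d.
Biomass produced: P_X = Y_obs·Q·ΔS = 0.3755 × 13422 ≈ 5040 kg VSS/d.

P_X ≈ 5040 kg VSS/d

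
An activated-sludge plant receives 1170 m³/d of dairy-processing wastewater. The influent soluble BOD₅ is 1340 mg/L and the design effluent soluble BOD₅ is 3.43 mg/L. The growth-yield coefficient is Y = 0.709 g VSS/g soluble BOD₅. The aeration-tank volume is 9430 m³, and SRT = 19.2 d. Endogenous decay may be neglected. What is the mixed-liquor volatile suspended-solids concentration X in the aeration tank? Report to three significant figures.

X ≈ 2260 mg/L

X = Y·Q·ΔS·θ_c / V = 0.709 × 1170 × (1340 − 3.43) × 19.2 / 9430 = 2257 mg/L.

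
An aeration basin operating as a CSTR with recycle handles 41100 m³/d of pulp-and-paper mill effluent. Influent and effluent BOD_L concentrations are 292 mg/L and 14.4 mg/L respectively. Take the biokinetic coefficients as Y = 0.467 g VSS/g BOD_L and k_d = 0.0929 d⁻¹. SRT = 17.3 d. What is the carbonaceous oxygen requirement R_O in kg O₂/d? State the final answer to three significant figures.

Observed yield with endogenous decay: Y_obs = Y / (1 + k_d·θ_c) = 0.467 / (1 + 0.0929 × 17.3) = 0.467 / 2.607 = 0.1791 g VSS/g BOD_L.
Mass of BOD_L removed per day: Q(S₀ − S) = 41100 × 277.6 g/m³ = 11409 kg/d.
Biomass synthesised: P_X = Y_obs × 11409 = 2044 kg VSS/d.
R_O = Q·ΔS − 1.42 P_X = 11409 − 2902 = 8507 kg O₂/d.

R_O ≈ 8510 kg O₂/d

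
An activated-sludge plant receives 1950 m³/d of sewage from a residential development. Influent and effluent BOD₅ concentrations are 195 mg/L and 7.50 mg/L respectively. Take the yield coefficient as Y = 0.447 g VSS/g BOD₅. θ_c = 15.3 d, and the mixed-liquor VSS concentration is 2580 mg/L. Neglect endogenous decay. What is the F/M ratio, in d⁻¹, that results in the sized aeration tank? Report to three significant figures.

F/M ≈ 0.152 d⁻¹

V·X = Y·Q·ΔS·θ_c gives V = 0.447 × 1950 × (195 − 7.50) × 15.3 / 2580 = 969.2 m³.
F/M = applied load / biomass = Q·S₀/(V·X) = 1950 × 195 / (969.2 × 2580) = 0.1521 d⁻¹.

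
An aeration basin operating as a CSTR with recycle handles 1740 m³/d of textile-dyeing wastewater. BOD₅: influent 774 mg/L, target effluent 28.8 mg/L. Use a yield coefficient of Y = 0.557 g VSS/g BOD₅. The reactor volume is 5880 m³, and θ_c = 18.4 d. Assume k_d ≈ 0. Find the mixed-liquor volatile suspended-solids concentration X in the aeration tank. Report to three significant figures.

X ≈ 2260 mg/L

X = Y·Q·ΔS·θ_c / V = 0.557 × 1740 × (774 − 28.8) × 18.4 / 5880 = 2260 mg/L.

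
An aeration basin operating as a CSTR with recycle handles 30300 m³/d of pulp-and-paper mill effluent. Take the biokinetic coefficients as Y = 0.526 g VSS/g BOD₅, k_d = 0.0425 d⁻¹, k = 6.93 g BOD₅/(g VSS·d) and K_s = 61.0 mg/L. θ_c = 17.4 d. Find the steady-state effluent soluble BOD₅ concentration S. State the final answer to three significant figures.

For a completely mixed reactor with recycle the Lawrence–McCarty relation gives S = K_s·(1 + k_d·θ_c) / [θ_c·(Y·k − k_d) − 1] = 61.0 × (1 + 0.0425 × 17.4) / [17.4 × (0.526 × 6.93 − 0.0425) − 1] = 106.1 / 61.69 = 1.720 mg/L.

S ≈ 1.72 mg/L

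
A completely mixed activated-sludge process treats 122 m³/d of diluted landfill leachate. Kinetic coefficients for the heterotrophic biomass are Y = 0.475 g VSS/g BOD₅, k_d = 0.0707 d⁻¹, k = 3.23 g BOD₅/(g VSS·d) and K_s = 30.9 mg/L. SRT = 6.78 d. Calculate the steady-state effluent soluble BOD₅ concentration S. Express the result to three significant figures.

From the Monod/SRT balance for a CMAS, S = K_s·(1+k_d θ_c)/[θ_c·(Y k − k_d) − 1] = 30.9 × (1 + 0.0707 × 6.78) / [6.78 × (0.475 × 3.23 − 0.0707) − 1] = 45.71 / 8.923 = 5.123 mg/L.

S ≈ 5.12 mg/L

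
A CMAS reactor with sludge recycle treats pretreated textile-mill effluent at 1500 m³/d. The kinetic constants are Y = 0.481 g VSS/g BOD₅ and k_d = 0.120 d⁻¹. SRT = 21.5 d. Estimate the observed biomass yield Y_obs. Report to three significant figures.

The observed yield is Y_obs = Y/(1 + k_d·θ_c) = 0.481 / (1 + 0.120 × 21.5) = 0.481 / 3.580 = 0.1344 g VSS per g BOD₅ removed.

Y_obs ≈ 0.134 g VSS/g BOD₅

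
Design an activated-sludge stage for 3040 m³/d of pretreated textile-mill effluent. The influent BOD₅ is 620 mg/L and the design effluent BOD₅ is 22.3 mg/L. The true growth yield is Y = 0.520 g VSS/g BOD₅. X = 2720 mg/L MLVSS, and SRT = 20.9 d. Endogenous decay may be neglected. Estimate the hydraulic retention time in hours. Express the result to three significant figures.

With k_d = 0 the design equation reduces to V = Y Q (S₀−S) θ_c / X = 0.520 × 3040 × (620 − 22.3) × 20.9 / 2720 = 7260 m³.
Hydraulic retention time τ = V/Q = 7260 / 3040 = 2.388 d = 57.32 h.

τ ≈ 57.3 h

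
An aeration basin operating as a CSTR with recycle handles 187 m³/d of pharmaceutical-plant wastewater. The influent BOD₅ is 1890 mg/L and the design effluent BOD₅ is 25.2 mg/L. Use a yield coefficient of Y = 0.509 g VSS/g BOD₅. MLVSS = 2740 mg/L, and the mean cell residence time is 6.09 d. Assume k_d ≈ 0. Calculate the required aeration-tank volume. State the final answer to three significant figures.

V ≈ 395 m³

Biomass mass balance (decay neglected): V·X = Y·Q·(S₀ − S)·θ_c, so V = 0.509 × 187 × (1890 − 25.2) × 6.09 / 2740 = 394.5 m³.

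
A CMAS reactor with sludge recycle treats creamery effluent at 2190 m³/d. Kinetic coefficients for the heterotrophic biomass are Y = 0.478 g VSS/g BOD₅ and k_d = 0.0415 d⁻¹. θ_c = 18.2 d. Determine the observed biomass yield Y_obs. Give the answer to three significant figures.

Y_obs ≈ 0.272 g VSS/g BOD₅

Y_obs = Y / (1 + k_d θ_c) = 0.478 / (1 + 0.0415 × 18.2) = 0.478 / 1.755 = 0.2723.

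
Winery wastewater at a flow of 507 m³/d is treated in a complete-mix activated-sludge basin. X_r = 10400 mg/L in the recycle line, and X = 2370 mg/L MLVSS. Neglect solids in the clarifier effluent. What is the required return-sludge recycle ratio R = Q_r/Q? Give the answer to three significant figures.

Mass balance around the secondary clarifier (neglecting effluent solids): R = X / (X_r − X) = 2370 / (10400 − 2370) = 0.2951.

R ≈ 0.295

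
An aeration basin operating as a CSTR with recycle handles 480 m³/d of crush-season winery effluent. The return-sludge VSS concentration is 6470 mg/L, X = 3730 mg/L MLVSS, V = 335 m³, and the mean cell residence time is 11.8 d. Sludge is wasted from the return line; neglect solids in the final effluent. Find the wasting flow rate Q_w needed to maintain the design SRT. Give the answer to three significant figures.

θ_c = V·X/(Q_w·X_r) when wasting from the recycle, so Q_w = V·X/(θ_c·X_r) = 335.0 × 3730 / (11.8 × 6470) = 16.37 m³/d.

Q_w ≈ 16.4 m³/d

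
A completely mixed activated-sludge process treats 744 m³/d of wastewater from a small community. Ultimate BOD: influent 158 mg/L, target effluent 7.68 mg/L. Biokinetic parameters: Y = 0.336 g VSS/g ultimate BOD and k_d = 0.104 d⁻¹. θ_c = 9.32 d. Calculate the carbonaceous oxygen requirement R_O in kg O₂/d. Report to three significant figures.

Y_obs = Y / (1 + k_d θ_c) = 0.336 / (1 + 0.104 × 9.32) = 0.336 / 1.969 = 0.1706.
Mass of ultimate BOD removed per day: Q(S₀ − S) = 744 × 150.3 g/m³ = 111.8 kg/d.
Biomass synthesised: P_X = Y_obs × 111.8 = 19.08 kg VSS/d.
Carbonaceous O₂ demand = substrate oxidised − cell-mass equivalent = 111.8 − 1.42 × 19.08 = 84.74 kg O₂/d.

R_O ≈ 84.7 kg O₂/d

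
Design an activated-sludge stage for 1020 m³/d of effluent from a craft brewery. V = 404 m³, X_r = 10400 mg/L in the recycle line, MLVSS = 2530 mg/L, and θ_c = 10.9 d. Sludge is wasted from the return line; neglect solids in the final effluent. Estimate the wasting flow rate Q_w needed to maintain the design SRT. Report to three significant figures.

θ_c = V·X/(Q_w·X_r) when wasting from the recycle, so Q_w = V·X/(θ_c·X_r) = 404.0 × 2530 / (10.9 × 10400) = 9.017 m³/d.

Q_w ≈ 9.02 m³/d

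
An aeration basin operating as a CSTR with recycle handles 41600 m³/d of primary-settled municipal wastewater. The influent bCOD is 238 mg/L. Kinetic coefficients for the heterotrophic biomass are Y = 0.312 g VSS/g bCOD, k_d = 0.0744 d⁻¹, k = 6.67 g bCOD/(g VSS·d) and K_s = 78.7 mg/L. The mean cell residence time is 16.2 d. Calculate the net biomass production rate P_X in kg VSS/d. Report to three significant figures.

Effluent substrate depends only on kinetics and SRT: S = K_s(1 + k_d θ_c) / [θ_c(Yk − k_d) − 1] = 78.7 × (1 + 0.0744 × 16.2) / [16.2 × (0.312 × 6.67 − 0.0744) − 1] = 173.6 / 31.51 = 5.508 mg/L.
Observed yield with endogenous decay: Y_obs = Y / (1 + k_d·θ_c) = 0.312 / (1 + 0.0744 × 16.2) = 0.312 / 2.205 = 0.1415 g VSS/g bCOD.
ΔS = 238 − 5.51 = 232.5 mg/L, so the substrate removal rate is 41600 × 232.5/1000 = 9672 kg bCOD/d.
Net biomass production P_X = Y_obs × Q·(S₀ − S) = 0.1415 × 9672 = 1368 kg VSS/d.

P_X ≈ 1370 kg VSS/d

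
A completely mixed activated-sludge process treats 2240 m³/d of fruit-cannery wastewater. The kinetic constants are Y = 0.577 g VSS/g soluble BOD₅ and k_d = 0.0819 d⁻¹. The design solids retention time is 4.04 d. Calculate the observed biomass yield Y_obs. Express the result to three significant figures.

Y_obs = Y / (1 + k_d θ_c) = 0.577 / (1 + 0.0819 × 4.04) = 0.577 / 1.331 = 0.4335.

Y_obs ≈ 0.434 g VSS/g soluble BOD₅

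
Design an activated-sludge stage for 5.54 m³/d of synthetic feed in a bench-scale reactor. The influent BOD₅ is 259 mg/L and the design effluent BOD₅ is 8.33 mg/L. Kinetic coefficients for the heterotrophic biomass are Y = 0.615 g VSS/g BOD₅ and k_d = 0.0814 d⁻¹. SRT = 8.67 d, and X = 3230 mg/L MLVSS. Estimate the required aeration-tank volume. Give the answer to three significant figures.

Rearranging the biomass balance for a CMAS with decay, V = Y·Q·ΔS·θ_c / [X·(1+k_d θ_c)] = 0.615 × 5.54 × (259 − 8.33) × 8.67 / [3230 × (1 + 0.0814 × 8.67)] = 7.4×10^3 / 5510 = 1.344 m³.

V ≈ 1.34 m³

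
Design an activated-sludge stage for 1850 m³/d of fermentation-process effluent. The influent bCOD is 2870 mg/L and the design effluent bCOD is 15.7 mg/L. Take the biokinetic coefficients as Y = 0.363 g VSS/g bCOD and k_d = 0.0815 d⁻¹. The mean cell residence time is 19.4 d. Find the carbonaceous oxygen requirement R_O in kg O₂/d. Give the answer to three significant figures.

R_O ≈ 4230 kg O₂/d

Correct the yield for decay: Y_obs = Y/(1 + k_d θ_c) = 0.363 / (1 + 0.0815 × 19.4) = 0.363 / 2.581 = 0.1406.
Mass of bCOD removed per day: Q(S₀ − S) = 1850 × 2854 g/m³ = 5280 kg/d.
Net sludge production P_X = 0.1406 × 5280 = 742.6 kg VSS/d.
R_O = Q·(S₀ − S) − 1.42·P_X = 5280 − 1.42 × 742.6 = 4226 kg O₂/d.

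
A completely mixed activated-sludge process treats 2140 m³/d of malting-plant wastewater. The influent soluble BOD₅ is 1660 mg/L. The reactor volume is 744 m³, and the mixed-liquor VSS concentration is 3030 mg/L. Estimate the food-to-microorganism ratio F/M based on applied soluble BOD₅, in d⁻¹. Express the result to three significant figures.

F/M ≈ 1.58 d⁻¹

F/M = Q·S₀ / (V·X) = 2140 × 1660 / (744.0 × 3030) = 1.576 g soluble BOD₅·(g VSS·d)⁻¹.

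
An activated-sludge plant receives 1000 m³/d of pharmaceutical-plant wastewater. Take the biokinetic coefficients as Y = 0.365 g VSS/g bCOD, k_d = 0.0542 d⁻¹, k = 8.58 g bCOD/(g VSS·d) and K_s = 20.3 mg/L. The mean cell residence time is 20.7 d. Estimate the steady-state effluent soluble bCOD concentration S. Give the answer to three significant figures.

For a completely mixed reactor with recycle the Lawrence–McCarty relation gives S = K_s·(1 + k_d·θ_c) / [θ_c·(Y·k − k_d) − 1] = 20.3 × (1 + 0.0542 × 20.7) / [20.7 × (0.365 × 8.58 − 0.0542) − 1] = 43.08 / 62.70 = 0.6870 mg/L.

S ≈ 0.687 mg/L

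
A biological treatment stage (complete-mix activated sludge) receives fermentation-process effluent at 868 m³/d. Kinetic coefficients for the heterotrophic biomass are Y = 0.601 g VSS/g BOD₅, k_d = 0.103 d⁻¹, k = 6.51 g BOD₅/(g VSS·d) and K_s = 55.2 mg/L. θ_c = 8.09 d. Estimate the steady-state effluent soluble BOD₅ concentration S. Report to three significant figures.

S ≈ 3.39 mg/L

Effluent substrate depends only on kinetics and SRT: S = K_s(1 + k_d θ_c) / [θ_c(Yk − k_d) − 1] = 55.2 × (1 + 0.103 × 8.09) / [8.09 × (0.601 × 6.51 − 0.103) − 1] = 101.2 / 29.82 = 3.394 mg/L.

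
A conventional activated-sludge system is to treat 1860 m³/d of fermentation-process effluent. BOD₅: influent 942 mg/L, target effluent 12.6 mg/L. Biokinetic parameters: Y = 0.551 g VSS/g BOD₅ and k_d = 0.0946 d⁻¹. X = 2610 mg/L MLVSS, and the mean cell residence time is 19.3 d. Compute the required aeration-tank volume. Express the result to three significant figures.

V ≈ 2490 m³

From the SRT design equation V = Y Q (S₀−S) θ_c / [X (1 + k_d θ_c)] = 0.551 × 1860 × (942 − 12.6) × 19.3 / [2610 × (1 + 0.0946 × 19.3)] = 1.84×10^7 / 7375 = 2493 m³.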